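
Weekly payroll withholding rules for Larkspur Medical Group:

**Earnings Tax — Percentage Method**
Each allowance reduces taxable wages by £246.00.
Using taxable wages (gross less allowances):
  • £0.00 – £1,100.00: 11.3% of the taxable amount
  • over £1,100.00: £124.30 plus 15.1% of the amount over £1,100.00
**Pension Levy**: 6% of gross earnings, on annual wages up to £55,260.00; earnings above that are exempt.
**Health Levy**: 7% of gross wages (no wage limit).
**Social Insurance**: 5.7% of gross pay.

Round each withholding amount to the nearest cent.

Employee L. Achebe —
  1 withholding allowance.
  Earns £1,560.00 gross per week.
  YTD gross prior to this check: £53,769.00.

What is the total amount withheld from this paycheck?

£444.19

Earnings Tax: taxable = £1,560.00 − 1×£246.00 = £1,314.00
  £124.30 + 15.1% × (£1,314.00 − £1,100.00) = £124.30 + 15.1% × £214.00 = £156.61
Pension Levy: cap £55,260.00 − YTD £53,769.00 = £1,491.00 subject; 6% × £1,491.00 = £89.46
Health Levy: 7% × £1,560.00 = £109.20
Social Insurance: 5.7% × £1,560.00 = £88.92
Total: £156.61 + £89.46 + £109.20 + £88.92 = £444.19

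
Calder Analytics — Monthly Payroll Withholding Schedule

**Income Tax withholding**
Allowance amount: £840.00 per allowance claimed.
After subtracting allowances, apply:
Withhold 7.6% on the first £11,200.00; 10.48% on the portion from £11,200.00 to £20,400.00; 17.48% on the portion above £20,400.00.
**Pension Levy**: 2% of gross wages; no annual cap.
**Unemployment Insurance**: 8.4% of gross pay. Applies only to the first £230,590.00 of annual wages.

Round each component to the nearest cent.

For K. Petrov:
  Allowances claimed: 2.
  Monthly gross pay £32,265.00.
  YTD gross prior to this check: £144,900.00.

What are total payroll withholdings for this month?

Income Tax: taxable = £32,265.00 − 2×£840.00 = £30,585.00
  £1,815.36 + 17.48% × (£30,585.00 − £20,400.00) = £1,815.36 + 17.48% × £10,185.00 = £3,595.70
Pension Levy: 2% × £32,265.00 = £645.30
Unemployment Insurance: 8.4% × £32,265.00 = £2,710.26
Total: £3,595.70 + £645.30 + £2,710.26 = £6,951.26

£6,951.26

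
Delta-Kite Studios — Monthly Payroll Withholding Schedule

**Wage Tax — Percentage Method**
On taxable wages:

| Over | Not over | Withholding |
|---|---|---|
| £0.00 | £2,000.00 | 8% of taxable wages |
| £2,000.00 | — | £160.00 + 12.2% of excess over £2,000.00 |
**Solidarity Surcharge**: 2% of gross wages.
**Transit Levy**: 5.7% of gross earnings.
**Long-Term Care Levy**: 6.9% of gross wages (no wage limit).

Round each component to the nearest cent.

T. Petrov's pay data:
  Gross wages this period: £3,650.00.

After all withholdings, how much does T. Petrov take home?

Wage Tax: taxable = £3,650.00
  £160.00 + 12.2% × (£3,650.00 − £2,000.00) = £160.00 + 12.2% × £1,650.00 = £361.30
Solidarity Surcharge: 2% × £3,650.00 = £73.00
Transit Levy: 5.7% × £3,650.00 = £208.05
Long-Term Care Levy: 6.9% × £3,650.00 = £251.85
Total withheld: £361.30 + £73.00 + £208.05 + £251.85 = £894.20
Net pay: £3,650.00 − £894.20 = £2,755.80

£2,755.80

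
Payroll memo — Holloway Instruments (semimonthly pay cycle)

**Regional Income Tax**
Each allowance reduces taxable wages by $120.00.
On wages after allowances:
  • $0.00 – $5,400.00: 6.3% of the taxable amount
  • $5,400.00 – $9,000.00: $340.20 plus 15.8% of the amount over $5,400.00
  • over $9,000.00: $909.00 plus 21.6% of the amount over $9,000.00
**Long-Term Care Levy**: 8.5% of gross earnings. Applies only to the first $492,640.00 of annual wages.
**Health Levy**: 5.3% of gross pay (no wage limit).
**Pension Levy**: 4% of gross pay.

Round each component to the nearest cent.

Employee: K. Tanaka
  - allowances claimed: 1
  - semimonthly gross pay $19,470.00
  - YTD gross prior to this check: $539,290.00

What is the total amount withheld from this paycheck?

Regional Income Tax: taxable = $19,470.00 − 1×$120.00 = $19,350.00
  $909.00 + 21.6% × ($19,350.00 − $9,000.00) = $909.00 + 21.6% × $10,350.00 = $3,144.60
Long-Term Care Levy: YTD $539,290.00 ≥ cap $492,640.00 → $0.00
Health Levy: 5.3% × $19,470.00 = $1,031.91
Pension Levy: 4% × $19,470.00 = $778.80
Total: $3,144.60 + $0.00 + $1,031.91 + $778.80 = $4,955.31

$4,955.31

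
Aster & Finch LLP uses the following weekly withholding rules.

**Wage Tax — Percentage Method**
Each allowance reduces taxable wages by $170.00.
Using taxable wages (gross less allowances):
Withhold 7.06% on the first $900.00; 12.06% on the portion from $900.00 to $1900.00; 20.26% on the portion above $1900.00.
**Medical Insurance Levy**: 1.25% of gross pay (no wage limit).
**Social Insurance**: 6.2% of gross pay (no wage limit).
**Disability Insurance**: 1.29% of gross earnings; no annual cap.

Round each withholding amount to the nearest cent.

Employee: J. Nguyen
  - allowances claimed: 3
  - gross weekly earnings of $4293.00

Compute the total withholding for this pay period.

$940.85

Wage Tax: taxable = $4293.00 − 3×$170.00 = $3783.00
  $184.14 + 20.26% × ($3783.00 − $1900.00) = $184.14 + 20.26% × $1883.00 = $565.64
Medical Insurance Levy: 1.25% × $4293.00 = $53.66
Social Insurance: 6.2% × $4293.00 = $266.17
Disability Insurance: 1.29% × $4293.00 = $55.38
Total: $565.64 + $53.66 + $266.17 + $55.38 = $940.85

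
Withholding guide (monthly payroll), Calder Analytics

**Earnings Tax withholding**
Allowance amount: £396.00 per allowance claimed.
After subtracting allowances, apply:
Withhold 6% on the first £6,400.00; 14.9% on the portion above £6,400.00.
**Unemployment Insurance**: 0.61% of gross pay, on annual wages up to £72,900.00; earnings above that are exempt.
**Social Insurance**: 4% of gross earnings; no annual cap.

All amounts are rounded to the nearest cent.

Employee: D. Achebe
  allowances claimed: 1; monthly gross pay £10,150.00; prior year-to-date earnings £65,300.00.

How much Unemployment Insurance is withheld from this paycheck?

£46.36

Unemployment Insurance: cap £72,900.00 − YTD £65,300.00 = £7,600.00 subject; 0.61% × £7,600.00 = £46.36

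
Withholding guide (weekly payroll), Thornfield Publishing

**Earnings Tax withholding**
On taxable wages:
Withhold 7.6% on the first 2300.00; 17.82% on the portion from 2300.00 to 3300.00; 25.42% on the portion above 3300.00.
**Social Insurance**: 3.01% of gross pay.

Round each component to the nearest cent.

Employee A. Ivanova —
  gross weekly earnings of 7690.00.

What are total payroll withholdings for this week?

1700.41

Earnings Tax: taxable = 7690.00
  353.00 + 25.42% × (7690.00 − 3300.00) = 353.00 + 25.42% × 4390.00 = 1468.94
Social Insurance: 3.01% × 7690.00 = 231.47
Total: 1468.94 + 231.47 = 1700.41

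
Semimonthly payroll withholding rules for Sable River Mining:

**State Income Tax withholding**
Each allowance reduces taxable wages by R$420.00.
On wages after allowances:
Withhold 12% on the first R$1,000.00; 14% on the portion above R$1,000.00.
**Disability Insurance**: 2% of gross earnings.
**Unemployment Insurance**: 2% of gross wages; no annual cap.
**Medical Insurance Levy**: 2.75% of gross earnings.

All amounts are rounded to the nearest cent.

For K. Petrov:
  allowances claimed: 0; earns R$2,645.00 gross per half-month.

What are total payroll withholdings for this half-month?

State Income Tax: taxable = R$2,645.00
  R$120.00 + 14% × (R$2,645.00 − R$1,000.00) = R$120.00 + 14% × R$1,645.00 = R$350.30
Disability Insurance: 2% × R$2,645.00 = R$52.90
Unemployment Insurance: 2% × R$2,645.00 = R$52.90
Medical Insurance Levy: 2.75% × R$2,645.00 = R$72.74
Total: R$350.30 + R$52.90 + R$52.90 + R$72.74 = R$528.84

R$528.84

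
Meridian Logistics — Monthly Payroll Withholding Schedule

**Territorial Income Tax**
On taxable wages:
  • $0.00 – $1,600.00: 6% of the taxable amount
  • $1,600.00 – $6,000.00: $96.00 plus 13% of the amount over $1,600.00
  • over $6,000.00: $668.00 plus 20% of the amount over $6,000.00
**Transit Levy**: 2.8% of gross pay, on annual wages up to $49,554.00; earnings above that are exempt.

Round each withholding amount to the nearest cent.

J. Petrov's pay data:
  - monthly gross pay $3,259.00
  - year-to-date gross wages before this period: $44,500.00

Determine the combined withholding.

$402.92

Territorial Income Tax: taxable = $3,259.00
  $96.00 + 13% × ($3,259.00 − $1,600.00) = $96.00 + 13% × $1,659.00 = $311.67
Transit Levy: 2.8% × $3,259.00 = $91.25
Total: $311.67 + $91.25 = $402.92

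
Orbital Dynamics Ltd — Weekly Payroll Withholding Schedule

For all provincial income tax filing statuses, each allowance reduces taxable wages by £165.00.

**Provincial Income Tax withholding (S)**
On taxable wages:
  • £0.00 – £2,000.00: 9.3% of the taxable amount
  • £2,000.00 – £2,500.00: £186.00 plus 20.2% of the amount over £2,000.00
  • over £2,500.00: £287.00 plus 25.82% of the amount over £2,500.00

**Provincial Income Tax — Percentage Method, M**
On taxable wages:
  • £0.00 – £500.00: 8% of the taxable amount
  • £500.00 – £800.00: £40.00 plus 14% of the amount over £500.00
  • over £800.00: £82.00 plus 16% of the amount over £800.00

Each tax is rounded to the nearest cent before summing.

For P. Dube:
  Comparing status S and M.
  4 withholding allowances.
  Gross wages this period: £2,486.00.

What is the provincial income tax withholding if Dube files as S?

Provincial Income Tax (S): taxable = £2,486.00 − 4×£165.00 = £1,826.00
  9.3% × £1,826.00 = £169.82

£169.82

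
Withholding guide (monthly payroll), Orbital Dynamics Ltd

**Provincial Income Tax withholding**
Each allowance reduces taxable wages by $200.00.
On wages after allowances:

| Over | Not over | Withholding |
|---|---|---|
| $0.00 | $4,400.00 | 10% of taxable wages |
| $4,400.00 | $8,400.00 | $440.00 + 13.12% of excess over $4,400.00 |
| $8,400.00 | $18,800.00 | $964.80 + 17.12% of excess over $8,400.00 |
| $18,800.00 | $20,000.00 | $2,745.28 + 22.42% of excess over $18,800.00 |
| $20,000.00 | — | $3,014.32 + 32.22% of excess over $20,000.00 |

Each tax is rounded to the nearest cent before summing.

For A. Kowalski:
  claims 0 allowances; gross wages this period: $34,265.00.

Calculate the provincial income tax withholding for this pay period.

Provincial Income Tax: taxable = $34,265.00
  $3,014.32 + 32.22% × ($34,265.00 − $20,000.00) = $3,014.32 + 32.22% × $14,265.00 = $7,610.50

$7,610.50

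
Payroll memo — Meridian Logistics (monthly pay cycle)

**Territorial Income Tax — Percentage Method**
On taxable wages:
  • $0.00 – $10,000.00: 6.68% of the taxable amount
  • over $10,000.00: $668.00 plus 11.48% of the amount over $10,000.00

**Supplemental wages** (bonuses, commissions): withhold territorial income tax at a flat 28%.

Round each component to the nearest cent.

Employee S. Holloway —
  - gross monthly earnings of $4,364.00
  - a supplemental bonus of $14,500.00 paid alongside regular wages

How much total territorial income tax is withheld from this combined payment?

$4,351.52

Territorial Income Tax: taxable = $4,364.00
  6.68% × $4,364.00 = $291.52
Supplemental (28% flat on bonus): 28% × $14,500.00 = $4,060.00
Total territorial income tax: $291.52 + $4,060.00 = $4,351.52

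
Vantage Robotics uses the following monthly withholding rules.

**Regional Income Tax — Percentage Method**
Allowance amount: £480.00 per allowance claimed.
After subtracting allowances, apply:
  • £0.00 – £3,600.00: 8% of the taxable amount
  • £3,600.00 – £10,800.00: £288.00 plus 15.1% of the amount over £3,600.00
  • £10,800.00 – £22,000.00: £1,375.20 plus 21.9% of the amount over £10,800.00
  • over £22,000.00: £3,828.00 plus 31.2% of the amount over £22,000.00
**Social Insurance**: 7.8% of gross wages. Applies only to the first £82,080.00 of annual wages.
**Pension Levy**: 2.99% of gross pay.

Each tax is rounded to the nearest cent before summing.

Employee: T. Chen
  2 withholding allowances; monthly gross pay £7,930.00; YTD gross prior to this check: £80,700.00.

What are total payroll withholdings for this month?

Regional Income Tax: taxable = £7,930.00 − 2×£480.00 = £6,970.00
  £288.00 + 15.1% × (£6,970.00 − £3,600.00) = £288.00 + 15.1% × £3,370.00 = £796.87
Social Insurance: cap £82,080.00 − YTD £80,700.00 = £1,380.00 subject; 7.8% × £1,380.00 = £107.64
Pension Levy: 2.99% × £7,930.00 = £237.11
Total: £796.87 + £107.64 + £237.11 = £1,141.62

£1,141.62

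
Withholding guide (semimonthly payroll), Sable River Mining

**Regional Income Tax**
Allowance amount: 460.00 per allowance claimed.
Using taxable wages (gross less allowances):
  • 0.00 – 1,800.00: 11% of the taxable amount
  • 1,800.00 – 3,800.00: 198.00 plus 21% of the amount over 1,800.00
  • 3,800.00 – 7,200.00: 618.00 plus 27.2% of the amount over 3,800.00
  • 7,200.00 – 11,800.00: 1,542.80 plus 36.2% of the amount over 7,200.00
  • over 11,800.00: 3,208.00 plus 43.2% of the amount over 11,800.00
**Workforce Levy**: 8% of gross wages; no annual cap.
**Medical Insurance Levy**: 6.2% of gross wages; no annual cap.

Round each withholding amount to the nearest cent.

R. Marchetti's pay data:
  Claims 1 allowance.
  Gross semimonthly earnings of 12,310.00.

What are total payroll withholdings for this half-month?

Regional Income Tax: taxable = 12,310.00 − 1×460.00 = 11,850.00
  3,208.00 + 43.2% × (11,850.00 − 11,800.00) = 3,208.00 + 43.2% × 50.00 = 3,229.60
Workforce Levy: 8% × 12,310.00 = 984.80
Medical Insurance Levy: 6.2% × 12,310.00 = 763.22
Total: 3,229.60 + 984.80 + 763.22 = 4,977.62

4,977.62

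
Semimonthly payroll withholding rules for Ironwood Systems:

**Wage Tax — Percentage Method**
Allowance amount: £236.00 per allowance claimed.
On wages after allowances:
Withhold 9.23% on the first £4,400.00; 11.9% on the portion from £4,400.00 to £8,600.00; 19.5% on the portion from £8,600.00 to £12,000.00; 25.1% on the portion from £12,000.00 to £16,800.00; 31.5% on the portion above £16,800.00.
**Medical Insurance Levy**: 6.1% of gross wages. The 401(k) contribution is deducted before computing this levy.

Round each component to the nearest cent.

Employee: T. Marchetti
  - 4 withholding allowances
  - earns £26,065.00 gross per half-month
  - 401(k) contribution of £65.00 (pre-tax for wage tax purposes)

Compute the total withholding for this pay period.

Wage Tax: taxable = £26,065.00 − £65.00 − 4×£236.00 = £25,056.00
  £2,773.72 + 31.5% × (£25,056.00 − £16,800.00) = £2,773.72 + 31.5% × £8,256.00 = £5,374.36
Medical Insurance Levy: 6.1% × £26,000.00 = £1,586.00
Total: £5,374.36 + £1,586.00 = £6,960.36

£6,960.36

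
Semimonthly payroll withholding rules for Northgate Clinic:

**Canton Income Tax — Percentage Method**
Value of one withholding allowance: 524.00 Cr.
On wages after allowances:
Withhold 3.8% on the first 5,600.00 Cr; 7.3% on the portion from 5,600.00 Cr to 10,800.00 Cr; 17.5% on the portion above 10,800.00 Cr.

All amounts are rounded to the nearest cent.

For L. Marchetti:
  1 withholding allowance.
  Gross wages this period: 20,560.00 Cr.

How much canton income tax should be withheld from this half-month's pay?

2,208.70 Cr

Canton Income Tax: taxable = 20,560.00 Cr − 1×524.00 Cr = 20,036.00 Cr
  592.40 Cr + 17.5% × (20,036.00 Cr − 10,800.00 Cr) = 592.40 Cr + 17.5% × 9,236.00 Cr = 2,208.70 Cr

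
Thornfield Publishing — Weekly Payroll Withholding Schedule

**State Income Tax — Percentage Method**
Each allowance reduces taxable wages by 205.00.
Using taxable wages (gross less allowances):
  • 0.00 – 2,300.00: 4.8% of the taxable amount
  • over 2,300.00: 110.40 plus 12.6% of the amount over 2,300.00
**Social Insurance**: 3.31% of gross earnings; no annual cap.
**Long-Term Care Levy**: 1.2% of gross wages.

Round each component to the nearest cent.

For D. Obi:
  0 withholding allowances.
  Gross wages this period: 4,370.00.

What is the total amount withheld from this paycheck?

State Income Tax: taxable = 4,370.00
  110.40 + 12.6% × (4,370.00 − 2,300.00) = 110.40 + 12.6% × 2,070.00 = 371.22
Social Insurance: 3.31% × 4,370.00 = 144.65
Long-Term Care Levy: 1.2% × 4,370.00 = 52.44
Total: 371.22 + 144.65 + 52.44 = 568.31

568.31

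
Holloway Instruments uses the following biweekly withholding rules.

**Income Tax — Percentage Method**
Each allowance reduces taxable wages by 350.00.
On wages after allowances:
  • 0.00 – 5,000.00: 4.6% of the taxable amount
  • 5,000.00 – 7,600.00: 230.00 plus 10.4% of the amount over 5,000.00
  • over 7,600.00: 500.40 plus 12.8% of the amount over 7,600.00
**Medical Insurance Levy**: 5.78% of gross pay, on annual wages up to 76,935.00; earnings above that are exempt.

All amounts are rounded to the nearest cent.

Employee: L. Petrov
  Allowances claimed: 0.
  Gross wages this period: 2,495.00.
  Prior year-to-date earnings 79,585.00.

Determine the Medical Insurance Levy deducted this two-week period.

Medical Insurance Levy: YTD 79,585.00 ≥ cap 76,935.00 → 0.00

0.00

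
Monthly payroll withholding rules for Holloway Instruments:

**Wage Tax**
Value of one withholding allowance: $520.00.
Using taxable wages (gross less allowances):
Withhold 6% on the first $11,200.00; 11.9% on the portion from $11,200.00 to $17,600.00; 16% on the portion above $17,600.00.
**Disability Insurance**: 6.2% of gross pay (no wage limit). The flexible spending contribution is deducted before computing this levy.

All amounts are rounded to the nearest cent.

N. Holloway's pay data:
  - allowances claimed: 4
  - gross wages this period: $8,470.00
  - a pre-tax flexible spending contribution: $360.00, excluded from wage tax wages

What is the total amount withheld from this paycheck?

$864.62

Wage Tax: taxable = $8,470.00 − $360.00 − 4×$520.00 = $6,030.00
  6% × $6,030.00 = $361.80
Disability Insurance: 6.2% × $8,110.00 = $502.82
Total: $361.80 + $502.82 = $864.62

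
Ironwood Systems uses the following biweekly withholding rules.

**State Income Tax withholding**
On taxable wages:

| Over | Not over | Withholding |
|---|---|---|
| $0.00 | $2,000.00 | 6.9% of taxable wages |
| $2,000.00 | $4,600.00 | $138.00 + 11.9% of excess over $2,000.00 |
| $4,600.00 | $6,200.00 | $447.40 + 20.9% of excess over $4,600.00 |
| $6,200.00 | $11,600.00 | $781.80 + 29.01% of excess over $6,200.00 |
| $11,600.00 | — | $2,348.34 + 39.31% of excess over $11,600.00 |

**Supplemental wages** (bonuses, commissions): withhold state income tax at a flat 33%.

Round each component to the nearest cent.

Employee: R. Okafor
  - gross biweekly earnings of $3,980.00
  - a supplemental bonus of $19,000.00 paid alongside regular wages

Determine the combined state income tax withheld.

$6,643.62

State Income Tax: taxable = $3,980.00
  $138.00 + 11.9% × ($3,980.00 − $2,000.00) = $138.00 + 11.9% × $1,980.00 = $373.62
Supplemental (33% flat on bonus): 33% × $19,000.00 = $6,270.00
Total state income tax: $373.62 + $6,270.00 = $6,643.62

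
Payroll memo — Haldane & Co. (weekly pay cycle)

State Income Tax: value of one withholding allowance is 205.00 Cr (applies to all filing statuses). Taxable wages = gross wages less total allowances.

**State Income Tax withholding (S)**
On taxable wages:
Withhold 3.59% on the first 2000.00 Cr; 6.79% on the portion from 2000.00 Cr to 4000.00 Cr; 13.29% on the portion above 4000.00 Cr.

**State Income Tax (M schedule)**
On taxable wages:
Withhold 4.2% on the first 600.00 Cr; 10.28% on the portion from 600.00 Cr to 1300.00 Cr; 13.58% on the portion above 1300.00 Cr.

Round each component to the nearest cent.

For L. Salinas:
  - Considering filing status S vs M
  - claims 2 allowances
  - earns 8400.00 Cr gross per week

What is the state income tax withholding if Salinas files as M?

State Income Tax (M): taxable = 8400.00 Cr − 2×205.00 Cr = 7990.00 Cr
  97.16 Cr + 13.58% × (7990.00 Cr − 1300.00 Cr) = 97.16 Cr + 13.58% × 6690.00 Cr = 1005.66 Cr

1005.66 Cr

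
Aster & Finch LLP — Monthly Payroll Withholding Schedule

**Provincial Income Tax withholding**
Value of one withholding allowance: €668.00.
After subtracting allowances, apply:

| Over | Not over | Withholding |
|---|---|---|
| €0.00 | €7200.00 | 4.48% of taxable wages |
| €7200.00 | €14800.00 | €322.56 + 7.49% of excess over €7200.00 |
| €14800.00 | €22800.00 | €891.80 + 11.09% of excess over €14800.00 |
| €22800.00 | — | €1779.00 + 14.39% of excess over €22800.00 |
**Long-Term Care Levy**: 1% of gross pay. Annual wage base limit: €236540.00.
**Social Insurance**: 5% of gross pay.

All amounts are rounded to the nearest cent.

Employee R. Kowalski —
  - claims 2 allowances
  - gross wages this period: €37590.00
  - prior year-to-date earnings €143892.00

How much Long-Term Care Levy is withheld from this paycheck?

Long-Term Care Levy: 1% × €37590.00 = €375.90

€375.90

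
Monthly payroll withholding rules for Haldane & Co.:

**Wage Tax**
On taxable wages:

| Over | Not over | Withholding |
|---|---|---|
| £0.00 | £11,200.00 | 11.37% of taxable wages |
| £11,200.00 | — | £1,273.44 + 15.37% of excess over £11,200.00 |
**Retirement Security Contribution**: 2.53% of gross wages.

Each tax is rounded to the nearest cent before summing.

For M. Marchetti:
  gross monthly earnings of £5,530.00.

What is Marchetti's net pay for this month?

Wage Tax: taxable = £5,530.00
  11.37% × £5,530.00 = £628.76
Retirement Security Contribution: 2.53% × £5,530.00 = £139.91
Total withheld: £628.76 + £139.91 = £768.67
Net pay: £5,530.00 − £768.67 = £4,761.33

£4,761.33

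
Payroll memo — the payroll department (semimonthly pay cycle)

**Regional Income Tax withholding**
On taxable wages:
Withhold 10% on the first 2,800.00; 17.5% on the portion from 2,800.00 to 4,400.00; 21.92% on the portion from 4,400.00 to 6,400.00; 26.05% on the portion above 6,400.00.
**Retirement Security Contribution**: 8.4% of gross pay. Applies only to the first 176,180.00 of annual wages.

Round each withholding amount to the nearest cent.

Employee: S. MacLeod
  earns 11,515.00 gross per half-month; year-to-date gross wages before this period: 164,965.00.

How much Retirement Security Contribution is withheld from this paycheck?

942.06

Retirement Security Contribution: cap 176,180.00 − YTD 164,965.00 = 11,215.00 subject; 8.4% × 11,215.00 = 942.06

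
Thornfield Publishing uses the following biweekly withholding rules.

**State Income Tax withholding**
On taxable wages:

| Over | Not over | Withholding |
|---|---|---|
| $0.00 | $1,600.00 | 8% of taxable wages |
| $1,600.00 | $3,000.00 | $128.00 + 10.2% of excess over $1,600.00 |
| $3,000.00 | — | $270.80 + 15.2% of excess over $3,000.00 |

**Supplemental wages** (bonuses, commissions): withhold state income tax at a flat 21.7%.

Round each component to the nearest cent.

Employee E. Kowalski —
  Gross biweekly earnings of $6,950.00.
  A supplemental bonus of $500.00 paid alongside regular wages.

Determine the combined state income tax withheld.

$979.70

State Income Tax: taxable = $6,950.00
  $270.80 + 15.2% × ($6,950.00 − $3,000.00) = $270.80 + 15.2% × $3,950.00 = $871.20
Supplemental (21.7% flat on bonus): 21.7% × $500.00 = $108.50
Total state income tax: $871.20 + $108.50 = $979.70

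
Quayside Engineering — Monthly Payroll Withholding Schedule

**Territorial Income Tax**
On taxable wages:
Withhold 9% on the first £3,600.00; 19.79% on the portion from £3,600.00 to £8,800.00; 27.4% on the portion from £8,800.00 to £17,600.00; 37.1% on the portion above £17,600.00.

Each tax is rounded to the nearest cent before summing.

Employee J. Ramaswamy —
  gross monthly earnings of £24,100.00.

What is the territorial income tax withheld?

Territorial Income Tax: taxable = £24,100.00
  £3,764.28 + 37.1% × (£24,100.00 − £17,600.00) = £3,764.28 + 37.1% × £6,500.00 = £6,175.78

£6,175.78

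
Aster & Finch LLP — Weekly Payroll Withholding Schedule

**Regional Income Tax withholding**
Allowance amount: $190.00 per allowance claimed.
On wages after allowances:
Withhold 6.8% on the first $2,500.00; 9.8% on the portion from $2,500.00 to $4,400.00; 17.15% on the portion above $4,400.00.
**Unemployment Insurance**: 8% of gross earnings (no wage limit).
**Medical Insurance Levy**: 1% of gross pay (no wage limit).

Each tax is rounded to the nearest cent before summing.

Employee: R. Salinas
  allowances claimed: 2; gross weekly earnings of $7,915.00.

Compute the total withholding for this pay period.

$1,606.20

Regional Income Tax: taxable = $7,915.00 − 2×$190.00 = $7,535.00
  $356.20 + 17.15% × ($7,535.00 − $4,400.00) = $356.20 + 17.15% × $3,135.00 = $893.85
Unemployment Insurance: 8% × $7,915.00 = $633.20
Medical Insurance Levy: 1% × $7,915.00 = $79.15
Total: $893.85 + $633.20 + $79.15 = $1,606.20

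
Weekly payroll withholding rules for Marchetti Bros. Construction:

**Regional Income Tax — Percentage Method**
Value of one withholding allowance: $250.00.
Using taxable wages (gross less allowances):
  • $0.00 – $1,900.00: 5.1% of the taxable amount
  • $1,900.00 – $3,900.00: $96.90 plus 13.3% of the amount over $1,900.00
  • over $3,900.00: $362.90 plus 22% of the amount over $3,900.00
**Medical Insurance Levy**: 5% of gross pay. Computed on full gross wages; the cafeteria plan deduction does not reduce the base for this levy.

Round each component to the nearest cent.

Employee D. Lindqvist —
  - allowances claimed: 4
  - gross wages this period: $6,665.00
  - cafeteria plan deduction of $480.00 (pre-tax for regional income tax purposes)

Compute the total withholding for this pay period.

$978.85

Regional Income Tax: taxable = $6,665.00 − $480.00 − 4×$250.00 = $5,185.00
  $362.90 + 22% × ($5,185.00 − $3,900.00) = $362.90 + 22% × $1,285.00 = $645.60
Medical Insurance Levy: 5% × $6,665.00 = $333.25
Total: $645.60 + $333.25 = $978.85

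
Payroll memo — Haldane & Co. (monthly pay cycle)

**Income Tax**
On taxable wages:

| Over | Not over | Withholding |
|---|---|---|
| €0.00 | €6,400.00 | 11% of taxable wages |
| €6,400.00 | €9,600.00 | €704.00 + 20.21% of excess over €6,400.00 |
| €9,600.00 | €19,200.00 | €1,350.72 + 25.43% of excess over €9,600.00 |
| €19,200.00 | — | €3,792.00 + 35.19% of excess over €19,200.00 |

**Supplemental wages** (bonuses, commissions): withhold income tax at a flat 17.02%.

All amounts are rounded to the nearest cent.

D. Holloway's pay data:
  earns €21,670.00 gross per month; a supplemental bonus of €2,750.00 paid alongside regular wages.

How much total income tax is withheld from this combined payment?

€5,129.24

Income Tax: taxable = €21,670.00
  €3,792.00 + 35.19% × (€21,670.00 − €19,200.00) = €3,792.00 + 35.19% × €2,470.00 = €4,661.19
Supplemental (17.02% flat on bonus): 17.02% × €2,750.00 = €468.05
Total income tax: €4,661.19 + €468.05 = €5,129.24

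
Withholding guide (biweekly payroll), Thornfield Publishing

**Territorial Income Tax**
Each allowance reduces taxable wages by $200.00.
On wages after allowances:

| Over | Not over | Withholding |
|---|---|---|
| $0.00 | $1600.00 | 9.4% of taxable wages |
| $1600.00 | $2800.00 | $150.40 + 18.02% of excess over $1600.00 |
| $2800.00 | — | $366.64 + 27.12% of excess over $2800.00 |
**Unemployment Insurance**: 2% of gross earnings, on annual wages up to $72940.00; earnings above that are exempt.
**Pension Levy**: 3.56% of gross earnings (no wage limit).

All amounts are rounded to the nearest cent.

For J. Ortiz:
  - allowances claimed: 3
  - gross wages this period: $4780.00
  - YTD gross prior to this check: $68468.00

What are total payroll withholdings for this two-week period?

$1000.51

Territorial Income Tax: taxable = $4780.00 − 3×$200.00 = $4180.00
  $366.64 + 27.12% × ($4180.00 − $2800.00) = $366.64 + 27.12% × $1380.00 = $740.90
Unemployment Insurance: cap $72940.00 − YTD $68468.00 = $4472.00 subject; 2% × $4472.00 = $89.44
Pension Levy: 3.56% × $4780.00 = $170.17
Total: $740.90 + $89.44 + $170.17 = $1000.51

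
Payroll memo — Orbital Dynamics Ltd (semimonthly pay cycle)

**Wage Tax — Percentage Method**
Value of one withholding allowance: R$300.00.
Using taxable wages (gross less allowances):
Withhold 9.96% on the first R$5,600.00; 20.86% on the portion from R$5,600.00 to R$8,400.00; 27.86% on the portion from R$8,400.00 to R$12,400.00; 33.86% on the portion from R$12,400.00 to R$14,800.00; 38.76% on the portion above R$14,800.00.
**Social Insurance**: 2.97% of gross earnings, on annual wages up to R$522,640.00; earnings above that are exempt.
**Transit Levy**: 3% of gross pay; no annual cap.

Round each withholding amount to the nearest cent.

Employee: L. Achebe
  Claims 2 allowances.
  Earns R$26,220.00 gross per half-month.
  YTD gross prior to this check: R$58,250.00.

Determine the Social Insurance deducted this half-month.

R$778.73

Social Insurance: 2.97% × R$26,220.00 = R$778.73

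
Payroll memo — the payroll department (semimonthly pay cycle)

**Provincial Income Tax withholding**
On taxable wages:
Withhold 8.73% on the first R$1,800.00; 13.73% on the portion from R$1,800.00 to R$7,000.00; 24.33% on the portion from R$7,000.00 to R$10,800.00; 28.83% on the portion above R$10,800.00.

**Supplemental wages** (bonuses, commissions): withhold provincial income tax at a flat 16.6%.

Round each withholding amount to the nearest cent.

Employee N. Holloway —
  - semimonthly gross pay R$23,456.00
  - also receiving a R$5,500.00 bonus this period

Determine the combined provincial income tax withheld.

Provincial Income Tax: taxable = R$23,456.00
  R$1,795.64 + 28.83% × (R$23,456.00 − R$10,800.00) = R$1,795.64 + 28.83% × R$12,656.00 = R$5,444.36
Supplemental (16.6% flat on bonus): 16.6% × R$5,500.00 = R$913.00
Total provincial income tax: R$5,444.36 + R$913.00 = R$6,357.36

R$6,357.36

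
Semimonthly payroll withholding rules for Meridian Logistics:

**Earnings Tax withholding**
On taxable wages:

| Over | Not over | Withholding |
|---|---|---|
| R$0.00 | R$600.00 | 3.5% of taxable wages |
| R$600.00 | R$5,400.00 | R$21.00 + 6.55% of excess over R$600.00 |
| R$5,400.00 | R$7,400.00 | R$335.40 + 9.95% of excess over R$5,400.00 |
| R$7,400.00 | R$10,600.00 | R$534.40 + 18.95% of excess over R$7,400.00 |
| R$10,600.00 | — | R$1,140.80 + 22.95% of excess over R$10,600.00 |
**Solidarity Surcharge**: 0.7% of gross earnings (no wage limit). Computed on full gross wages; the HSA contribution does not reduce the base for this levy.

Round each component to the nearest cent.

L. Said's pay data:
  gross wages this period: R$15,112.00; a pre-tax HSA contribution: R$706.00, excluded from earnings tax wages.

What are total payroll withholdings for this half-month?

Earnings Tax: taxable = R$15,112.00 − R$706.00 = R$14,406.00
  R$1,140.80 + 22.95% × (R$14,406.00 − R$10,600.00) = R$1,140.80 + 22.95% × R$3,806.00 = R$2,014.28
Solidarity Surcharge: 0.7% × R$15,112.00 = R$105.78
Total: R$2,014.28 + R$105.78 = R$2,120.06

R$2,120.06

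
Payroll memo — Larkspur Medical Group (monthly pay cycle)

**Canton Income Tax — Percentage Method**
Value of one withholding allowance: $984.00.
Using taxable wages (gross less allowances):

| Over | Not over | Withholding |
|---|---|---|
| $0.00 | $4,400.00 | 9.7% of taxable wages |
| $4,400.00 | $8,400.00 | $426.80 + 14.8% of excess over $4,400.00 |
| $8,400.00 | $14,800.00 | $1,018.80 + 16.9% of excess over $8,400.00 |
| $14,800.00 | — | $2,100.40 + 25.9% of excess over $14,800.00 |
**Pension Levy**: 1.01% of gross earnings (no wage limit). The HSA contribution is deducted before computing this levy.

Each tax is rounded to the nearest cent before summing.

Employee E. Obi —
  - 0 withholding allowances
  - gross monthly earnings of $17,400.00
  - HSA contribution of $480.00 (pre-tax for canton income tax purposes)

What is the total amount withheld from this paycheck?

$2,820.37

Canton Income Tax: taxable = $17,400.00 − $480.00 = $16,920.00
  $2,100.40 + 25.9% × ($16,920.00 − $14,800.00) = $2,100.40 + 25.9% × $2,120.00 = $2,649.48
Pension Levy: 1.01% × $16,920.00 = $170.89
Total: $2,649.48 + $170.89 = $2,820.37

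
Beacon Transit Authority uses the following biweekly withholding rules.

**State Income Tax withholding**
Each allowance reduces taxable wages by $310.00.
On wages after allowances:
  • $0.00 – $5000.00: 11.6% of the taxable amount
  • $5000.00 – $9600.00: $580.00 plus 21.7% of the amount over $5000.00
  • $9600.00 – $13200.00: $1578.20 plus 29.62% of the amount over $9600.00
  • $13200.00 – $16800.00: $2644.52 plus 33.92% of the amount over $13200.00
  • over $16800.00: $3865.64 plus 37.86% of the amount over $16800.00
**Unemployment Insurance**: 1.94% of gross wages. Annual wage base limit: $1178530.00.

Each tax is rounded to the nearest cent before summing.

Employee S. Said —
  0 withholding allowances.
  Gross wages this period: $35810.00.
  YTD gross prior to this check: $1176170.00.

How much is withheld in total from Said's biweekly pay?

State Income Tax: taxable = $35810.00
  $3865.64 + 37.86% × ($35810.00 − $16800.00) = $3865.64 + 37.86% × $19010.00 = $11062.83
Unemployment Insurance: cap $1178530.00 − YTD $1176170.00 = $2360.00 subject; 1.94% × $2360.00 = $45.78
Total: $11062.83 + $45.78 = $11108.61

$11108.61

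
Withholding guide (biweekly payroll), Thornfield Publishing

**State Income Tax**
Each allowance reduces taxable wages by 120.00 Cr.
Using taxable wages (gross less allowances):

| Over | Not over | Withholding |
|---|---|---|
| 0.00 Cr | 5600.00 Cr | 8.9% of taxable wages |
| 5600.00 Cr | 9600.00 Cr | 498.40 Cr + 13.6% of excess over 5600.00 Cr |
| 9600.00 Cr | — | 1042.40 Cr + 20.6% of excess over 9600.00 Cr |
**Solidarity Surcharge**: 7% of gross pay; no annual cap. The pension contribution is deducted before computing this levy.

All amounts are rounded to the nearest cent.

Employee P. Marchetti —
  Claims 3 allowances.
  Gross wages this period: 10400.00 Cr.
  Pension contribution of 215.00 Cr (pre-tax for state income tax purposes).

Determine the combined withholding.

State Income Tax: taxable = 10400.00 Cr − 215.00 Cr − 3×120.00 Cr = 9825.00 Cr
  1042.40 Cr + 20.6% × (9825.00 Cr − 9600.00 Cr) = 1042.40 Cr + 20.6% × 225.00 Cr = 1088.75 Cr
Solidarity Surcharge: 7% × 10185.00 Cr = 712.95 Cr
Total: 1088.75 Cr + 712.95 Cr = 1801.70 Cr

1801.70 Cr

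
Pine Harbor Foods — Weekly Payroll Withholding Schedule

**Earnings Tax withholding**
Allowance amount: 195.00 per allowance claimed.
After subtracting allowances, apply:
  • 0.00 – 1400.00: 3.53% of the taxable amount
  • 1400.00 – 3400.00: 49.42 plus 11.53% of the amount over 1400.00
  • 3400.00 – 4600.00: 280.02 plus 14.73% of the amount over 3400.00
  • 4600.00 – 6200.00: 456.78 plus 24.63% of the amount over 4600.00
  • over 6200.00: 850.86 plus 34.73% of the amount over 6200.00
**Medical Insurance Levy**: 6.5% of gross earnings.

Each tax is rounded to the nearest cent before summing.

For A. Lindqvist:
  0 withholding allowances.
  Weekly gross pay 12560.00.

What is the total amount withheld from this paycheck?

Earnings Tax: taxable = 12560.00
  850.86 + 34.73% × (12560.00 − 6200.00) = 850.86 + 34.73% × 6360.00 = 3059.69
Medical Insurance Levy: 6.5% × 12560.00 = 816.40
Total: 3059.69 + 816.40 = 3876.09

3876.09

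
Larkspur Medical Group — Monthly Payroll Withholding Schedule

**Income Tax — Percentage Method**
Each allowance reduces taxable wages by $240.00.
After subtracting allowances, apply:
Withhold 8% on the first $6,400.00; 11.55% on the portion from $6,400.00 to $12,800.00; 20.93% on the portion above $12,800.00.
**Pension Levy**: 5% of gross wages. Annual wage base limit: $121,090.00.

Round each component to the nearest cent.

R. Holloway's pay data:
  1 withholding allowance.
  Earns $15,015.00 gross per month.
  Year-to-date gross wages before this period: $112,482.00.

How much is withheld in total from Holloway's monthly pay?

$2,094.97

Income Tax: taxable = $15,015.00 − 1×$240.00 = $14,775.00
  $1,251.20 + 20.93% × ($14,775.00 − $12,800.00) = $1,251.20 + 20.93% × $1,975.00 = $1,664.57
Pension Levy: cap $121,090.00 − YTD $112,482.00 = $8,608.00 subject; 5% × $8,608.00 = $430.40
Total: $1,664.57 + $430.40 = $2,094.97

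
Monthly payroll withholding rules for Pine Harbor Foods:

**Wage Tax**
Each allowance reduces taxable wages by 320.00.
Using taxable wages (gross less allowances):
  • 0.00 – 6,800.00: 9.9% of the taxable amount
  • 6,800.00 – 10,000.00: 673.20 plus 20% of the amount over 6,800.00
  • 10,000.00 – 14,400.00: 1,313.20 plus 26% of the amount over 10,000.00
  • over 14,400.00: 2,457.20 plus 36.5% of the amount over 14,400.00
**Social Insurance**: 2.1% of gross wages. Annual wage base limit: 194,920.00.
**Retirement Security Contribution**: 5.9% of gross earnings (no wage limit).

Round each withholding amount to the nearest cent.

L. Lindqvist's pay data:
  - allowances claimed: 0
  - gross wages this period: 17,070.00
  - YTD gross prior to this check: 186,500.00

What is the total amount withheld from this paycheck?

4,615.70

Wage Tax: taxable = 17,070.00
  2,457.20 + 36.5% × (17,070.00 − 14,400.00) = 2,457.20 + 36.5% × 2,670.00 = 3,431.75
Social Insurance: cap 194,920.00 − YTD 186,500.00 = 8,420.00 subject; 2.1% × 8,420.00 = 176.82
Retirement Security Contribution: 5.9% × 17,070.00 = 1,007.13
Total: 3,431.75 + 176.82 + 1,007.13 = 4,615.70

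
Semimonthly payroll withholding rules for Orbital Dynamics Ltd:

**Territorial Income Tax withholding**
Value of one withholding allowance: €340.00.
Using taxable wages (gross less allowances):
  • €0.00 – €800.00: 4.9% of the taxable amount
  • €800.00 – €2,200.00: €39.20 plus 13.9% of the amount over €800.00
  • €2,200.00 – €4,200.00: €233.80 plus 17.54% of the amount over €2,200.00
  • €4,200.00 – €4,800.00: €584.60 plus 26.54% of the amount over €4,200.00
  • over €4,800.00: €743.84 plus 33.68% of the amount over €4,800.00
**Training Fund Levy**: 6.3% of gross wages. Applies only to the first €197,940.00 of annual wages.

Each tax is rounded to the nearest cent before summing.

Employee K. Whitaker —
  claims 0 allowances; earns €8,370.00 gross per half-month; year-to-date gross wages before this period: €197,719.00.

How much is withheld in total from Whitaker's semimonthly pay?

€1,960.14

Territorial Income Tax: taxable = €8,370.00
  €743.84 + 33.68% × (€8,370.00 − €4,800.00) = €743.84 + 33.68% × €3,570.00 = €1,946.22
Training Fund Levy: cap €197,940.00 − YTD €197,719.00 = €221.00 subject; 6.3% × €221.00 = €13.92
Total: €1,946.22 + €13.92 = €1,960.14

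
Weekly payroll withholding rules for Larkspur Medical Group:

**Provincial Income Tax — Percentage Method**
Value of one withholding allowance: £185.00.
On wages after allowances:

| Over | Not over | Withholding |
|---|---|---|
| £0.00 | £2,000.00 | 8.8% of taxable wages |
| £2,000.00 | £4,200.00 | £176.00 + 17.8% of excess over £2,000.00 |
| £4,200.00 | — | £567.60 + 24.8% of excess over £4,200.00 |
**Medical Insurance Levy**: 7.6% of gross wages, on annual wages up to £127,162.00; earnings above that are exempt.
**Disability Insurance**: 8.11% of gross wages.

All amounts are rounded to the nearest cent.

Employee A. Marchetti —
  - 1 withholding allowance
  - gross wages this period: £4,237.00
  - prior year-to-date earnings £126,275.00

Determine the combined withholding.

Provincial Income Tax: taxable = £4,237.00 − 1×£185.00 = £4,052.00
  £176.00 + 17.8% × (£4,052.00 − £2,000.00) = £176.00 + 17.8% × £2,052.00 = £541.26
Medical Insurance Levy: cap £127,162.00 − YTD £126,275.00 = £887.00 subject; 7.6% × £887.00 = £67.41
Disability Insurance: 8.11% × £4,237.00 = £343.62
Total: £541.26 + £67.41 + £343.62 = £952.29

£952.29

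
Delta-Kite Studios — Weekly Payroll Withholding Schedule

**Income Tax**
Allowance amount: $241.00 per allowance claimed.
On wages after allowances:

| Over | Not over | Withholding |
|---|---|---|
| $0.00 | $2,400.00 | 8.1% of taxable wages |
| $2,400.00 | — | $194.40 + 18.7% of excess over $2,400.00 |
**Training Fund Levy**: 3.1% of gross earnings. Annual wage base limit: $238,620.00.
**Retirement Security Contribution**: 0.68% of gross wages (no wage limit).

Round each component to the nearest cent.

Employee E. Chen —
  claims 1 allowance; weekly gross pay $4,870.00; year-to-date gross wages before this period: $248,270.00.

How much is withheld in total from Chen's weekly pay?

$644.34

Income Tax: taxable = $4,870.00 − 1×$241.00 = $4,629.00
  $194.40 + 18.7% × ($4,629.00 − $2,400.00) = $194.40 + 18.7% × $2,229.00 = $611.22
Training Fund Levy: YTD $248,270.00 ≥ cap $238,620.00 → $0.00
Retirement Security Contribution: 0.68% × $4,870.00 = $33.12
Total: $611.22 + $0.00 + $33.12 = $644.34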